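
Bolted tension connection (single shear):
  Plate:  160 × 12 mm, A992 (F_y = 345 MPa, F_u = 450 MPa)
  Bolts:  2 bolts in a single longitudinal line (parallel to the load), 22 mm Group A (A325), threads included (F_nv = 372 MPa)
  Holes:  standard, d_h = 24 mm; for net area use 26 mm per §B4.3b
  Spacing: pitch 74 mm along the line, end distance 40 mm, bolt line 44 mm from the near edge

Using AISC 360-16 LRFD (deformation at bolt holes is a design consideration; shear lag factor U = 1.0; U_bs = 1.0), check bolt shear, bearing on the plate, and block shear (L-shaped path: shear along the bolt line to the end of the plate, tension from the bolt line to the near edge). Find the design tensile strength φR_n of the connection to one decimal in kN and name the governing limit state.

Bolt shear: A_b = π(22)²/4 = 380.13 mm². φR_n = 0.75 × 372 × 380.13 × 2 × 1 = 212.1 kN.
Bearing (12 mm plate, F_u = 450 MPa): end bolts L_c = 40 − 24/2 = 28, R_n = min(1.2×28×12×450, 2.4×22×12×450) = 181.44 kN/bolt; interior L_c = 74 − 24 = 50, R_n = 285.12 kN/bolt. φR_n = 0.75 × (1×181.44 + 1×285.12) = 349.9 kN.
Block shear: shear path 1×[40+1×74] = 1×114 mm, A_gv = 1368, A_nv = 1×(114 − 1.5×26)×12 = 900 mm²; tension to near edge: (44 − 0.5×26)×12 = 372 mm². R_n = min(0.6×450×900, 0.6×345×1368) + 1.0×450×372 = min(243, 283.18) + 167.4 = 410.4 kN. φR_n = 0.75 × 410.4 = 307.8 kN.
Governing: min(212.1, 349.9, 307.8) = 212.1 kN → bolt shear.

212.1 kN (bolt shear governs)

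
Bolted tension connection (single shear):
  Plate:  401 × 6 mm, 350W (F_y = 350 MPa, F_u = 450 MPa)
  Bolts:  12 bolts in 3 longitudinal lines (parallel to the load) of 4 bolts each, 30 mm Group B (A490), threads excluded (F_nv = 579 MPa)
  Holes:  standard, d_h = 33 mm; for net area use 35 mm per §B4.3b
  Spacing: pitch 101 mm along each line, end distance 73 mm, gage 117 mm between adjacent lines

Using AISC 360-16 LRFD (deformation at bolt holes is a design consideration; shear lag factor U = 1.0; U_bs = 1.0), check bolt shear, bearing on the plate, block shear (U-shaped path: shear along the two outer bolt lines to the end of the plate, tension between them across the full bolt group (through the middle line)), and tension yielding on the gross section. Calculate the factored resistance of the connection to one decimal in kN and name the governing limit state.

757.9 kN (gross-section yield governs)

Bolt shear: A_b = π(30)²/4 = 706.86 mm². φR_n = 0.75 × 579 × 706.86 × 12 × 1 = 3683.4 kN.
Bearing (6 mm plate, F_u = 450 MPa): end bolts L_c = 73 − 33/2 = 56.5, R_n = min(1.2×56.5×6×450, 2.4×30×6×450) = 183.06 kN/bolt; interior L_c = 101 − 33 = 68, R_n = 194.4 kN/bolt. φR_n = 0.75 × (3×183.06 + 9×194.4) = 1724.1 kN.
Block shear: shear path 2×[73+3×101] = 2×376 mm, A_gv = 4512, A_nv = 2×(376 − 3.5×35)×6 = 3042 mm²; tension across gage: (234 − 2×35)×6 = 984 mm². R_n = min(0.6×450×3042, 0.6×350×4512) + 1.0×450×984 = min(821.34, 947.52) + 442.8 = 1264.1 kN. φR_n = 0.75 × 1264.1 = 948.1 kN.
Tension yield (gross): A_g = 401×6 = 2406 mm². φR_n = 0.90 × 350 × 2406 = 757.9 kN.
Governing: min(3683.4, 1724.1, 948.1, 757.9) = 757.9 kN → gross-section yield.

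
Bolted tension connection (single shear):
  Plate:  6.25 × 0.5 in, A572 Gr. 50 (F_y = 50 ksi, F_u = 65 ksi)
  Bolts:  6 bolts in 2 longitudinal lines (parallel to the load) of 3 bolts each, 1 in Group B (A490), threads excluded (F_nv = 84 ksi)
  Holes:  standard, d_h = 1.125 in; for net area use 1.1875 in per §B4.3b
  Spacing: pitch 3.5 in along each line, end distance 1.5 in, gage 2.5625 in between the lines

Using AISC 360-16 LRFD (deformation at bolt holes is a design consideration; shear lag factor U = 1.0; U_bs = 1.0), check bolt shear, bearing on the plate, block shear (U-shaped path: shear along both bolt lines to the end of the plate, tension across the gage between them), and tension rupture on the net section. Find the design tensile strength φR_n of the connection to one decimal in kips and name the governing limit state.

Bolt shear: A_b = π(1)²/4 = 0.7854 in². φR_n = 0.75 × 84 × 0.7854 × 6 × 1 = 296.9 kips.
Bearing (0.5 in plate, F_u = 65 ksi): end bolts L_c = 1.5 − 1.125/2 = 0.9375, R_n = min(1.2×0.9375×0.5×65, 2.4×1×0.5×65) = 36.563 kips/bolt; interior L_c = 3.5 − 1.125 = 2.375, R_n = 78 kips/bolt. φR_n = 0.75 × (2×36.563 + 4×78) = 288.8 kips.
Block shear: shear path 2×[1.5+2×3.5] = 2×8.5 in, A_gv = 8.5, A_nv = 2×(8.5 − 2.5×1.1875)×0.5 = 5.5313 in²; tension across gage: (2.5625 − 1×1.1875)×0.5 = 0.6875 in². R_n = min(0.6×65×5.5313, 0.6×50×8.5) + 1.0×65×0.6875 = min(215.72, 255) + 44.688 = 260.41 kips. φR_n = 0.75 × 260.41 = 195.3 kips.
Tension rupture (net): A_n = (6.25 − 2×1.1875)×0.5 = 1.9375 in² (U = 1.0, A_e = A_n). φR_n = 0.75 × 65 × 1.9375 = 94.5 kips.
Governing: min(296.9, 288.8, 195.3, 94.5) = 94.5 kips → net-section rupture.

94.5 kips (net-section rupture governs)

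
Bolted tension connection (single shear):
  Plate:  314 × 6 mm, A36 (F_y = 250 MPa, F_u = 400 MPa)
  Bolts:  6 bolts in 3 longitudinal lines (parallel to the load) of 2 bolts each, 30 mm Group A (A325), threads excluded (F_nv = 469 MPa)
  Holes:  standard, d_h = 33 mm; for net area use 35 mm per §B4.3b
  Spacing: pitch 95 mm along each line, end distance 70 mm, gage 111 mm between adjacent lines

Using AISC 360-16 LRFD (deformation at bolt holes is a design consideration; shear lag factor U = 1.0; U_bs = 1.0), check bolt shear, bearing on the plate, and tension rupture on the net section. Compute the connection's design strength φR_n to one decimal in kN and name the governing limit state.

376.2 kN (net-section rupture governs)

Bolt shear: A_b = π(30)²/4 = 706.86 mm². φR_n = 0.75 × 469 × 706.86 × 6 × 1 = 1491.8 kN.
Bearing (6 mm plate, F_u = 400 MPa): end bolts L_c = 70 − 33/2 = 53.5, R_n = min(1.2×53.5×6×400, 2.4×30×6×400) = 154.08 kN/bolt; interior L_c = 95 − 33 = 62, R_n = 172.8 kN/bolt. φR_n = 0.75 × (3×154.08 + 3×172.8) = 735.5 kN.
Tension rupture (net): A_n = (314 − 3×35)×6 = 1254 mm² (U = 1.0, A_e = A_n). φR_n = 0.75 × 400 × 1254 = 376.2 kN.
Governing: min(1491.8, 735.5, 376.2) = 376.2 kN → net-section rupture.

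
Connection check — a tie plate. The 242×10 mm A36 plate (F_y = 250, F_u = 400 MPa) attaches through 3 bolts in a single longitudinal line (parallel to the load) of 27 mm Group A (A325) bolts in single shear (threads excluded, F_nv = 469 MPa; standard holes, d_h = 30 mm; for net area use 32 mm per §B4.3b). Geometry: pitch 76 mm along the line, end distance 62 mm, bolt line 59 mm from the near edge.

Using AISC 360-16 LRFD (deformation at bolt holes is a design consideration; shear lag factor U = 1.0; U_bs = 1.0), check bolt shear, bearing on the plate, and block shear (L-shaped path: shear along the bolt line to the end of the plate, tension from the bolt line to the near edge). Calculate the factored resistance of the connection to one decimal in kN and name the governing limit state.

369.8 kN (block shear governs)

Bolt shear: A_b = π(27)²/4 = 572.56 mm². φR_n = 0.75 × 469 × 572.56 × 3 × 1 = 604.2 kN.
Bearing (10 mm plate, F_u = 400 MPa): end bolts L_c = 62 − 30/2 = 47, R_n = min(1.2×47×10×400, 2.4×27×10×400) = 225.6 kN/bolt; interior L_c = 76 − 30 = 46, R_n = 220.8 kN/bolt. φR_n = 0.75 × (1×225.6 + 2×220.8) = 500.4 kN.
Block shear: shear path 1×[62+2×76] = 1×214 mm, A_gv = 2140, A_nv = 1×(214 − 2.5×32)×10 = 1340 mm²; tension to near edge: (59 − 0.5×32)×10 = 430 mm². R_n = min(0.6×400×1340, 0.6×250×2140) + 1.0×400×430 = min(321.6, 321) + 172 = 493 kN. φR_n = 0.75 × 493 = 369.8 kN.
Governing: min(604.2, 500.4, 369.8) = 369.8 kN → block shear.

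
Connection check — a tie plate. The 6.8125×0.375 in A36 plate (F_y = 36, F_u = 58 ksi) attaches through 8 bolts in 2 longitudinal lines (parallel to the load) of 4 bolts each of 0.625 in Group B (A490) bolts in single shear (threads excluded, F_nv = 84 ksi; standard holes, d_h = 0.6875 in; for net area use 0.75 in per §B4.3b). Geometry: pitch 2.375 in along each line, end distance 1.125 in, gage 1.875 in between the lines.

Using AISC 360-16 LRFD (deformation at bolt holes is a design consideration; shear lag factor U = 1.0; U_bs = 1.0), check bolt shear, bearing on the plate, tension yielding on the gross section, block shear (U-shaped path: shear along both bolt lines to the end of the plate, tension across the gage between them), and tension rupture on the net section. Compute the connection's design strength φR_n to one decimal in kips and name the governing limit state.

Bolt shear: A_b = π(0.625)²/4 = 0.3068 in². φR_n = 0.75 × 84 × 0.3068 × 8 × 1 = 154.6 kips.
Bearing (0.375 in plate, F_u = 58 ksi): end bolts L_c = 1.125 − 0.6875/2 = 0.78125, R_n = min(1.2×0.78125×0.375×58, 2.4×0.625×0.375×58) = 20.391 kips/bolt; interior L_c = 2.375 − 0.6875 = 1.6875, R_n = 32.625 kips/bolt. φR_n = 0.75 × (2×20.391 + 6×32.625) = 177.4 kips.
Tension yield (gross): A_g = 6.8125×0.375 = 2.5547 in². φR_n = 0.90 × 36 × 2.5547 = 82.8 kips.
Block shear: shear path 2×[1.125+3×2.375] = 2×8.25 in, A_gv = 6.1875, A_nv = 2×(8.25 − 3.5×0.75)×0.375 = 4.2188 in²; tension across gage: (1.875 − 1×0.75)×0.375 = 0.42188 in². R_n = min(0.6×58×4.2188, 0.6×36×6.1875) + 1.0×58×0.42188 = min(146.81, 133.65) + 24.469 = 158.12 kips. φR_n = 0.75 × 158.12 = 118.6 kips.
Tension rupture (net): A_n = (6.8125 − 2×0.75)×0.375 = 1.9922 in² (U = 1.0, A_e = A_n). φR_n = 0.75 × 58 × 1.9922 = 86.7 kips.
Governing: min(154.6, 177.4, 82.8, 118.6, 86.7) = 82.8 kips → gross-section yield.

82.8 kips (gross-section yield governs)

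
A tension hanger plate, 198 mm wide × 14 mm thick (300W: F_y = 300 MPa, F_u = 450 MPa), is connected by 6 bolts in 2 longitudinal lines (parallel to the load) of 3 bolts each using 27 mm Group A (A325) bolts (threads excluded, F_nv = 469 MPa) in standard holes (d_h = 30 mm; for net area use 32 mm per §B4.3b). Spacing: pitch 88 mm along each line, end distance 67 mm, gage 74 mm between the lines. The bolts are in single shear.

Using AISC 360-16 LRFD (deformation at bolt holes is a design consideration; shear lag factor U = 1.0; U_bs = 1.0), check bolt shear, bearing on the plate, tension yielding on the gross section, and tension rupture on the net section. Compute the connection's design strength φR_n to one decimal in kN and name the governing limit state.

Bolt shear: A_b = π(27)²/4 = 572.56 mm². φR_n = 0.75 × 469 × 572.56 × 6 × 1 = 1208.4 kN.
Bearing (14 mm plate, F_u = 450 MPa): end bolts L_c = 67 − 30/2 = 52, R_n = min(1.2×52×14×450, 2.4×27×14×450) = 393.12 kN/bolt; interior L_c = 88 − 30 = 58, R_n = 408.24 kN/bolt. φR_n = 0.75 × (2×393.12 + 4×408.24) = 1814.4 kN.
Tension yield (gross): A_g = 198×14 = 2772 mm². φR_n = 0.90 × 300 × 2772 = 748.4 kN.
Tension rupture (net): A_n = (198 − 2×32)×14 = 1876 mm² (U = 1.0, A_e = A_n). φR_n = 0.75 × 450 × 1876 = 633.2 kN.
Governing: min(1208.4, 1814.4, 748.4, 633.2) = 633.2 kN → net-section rupture.

633.2 kN (net-section rupture governs)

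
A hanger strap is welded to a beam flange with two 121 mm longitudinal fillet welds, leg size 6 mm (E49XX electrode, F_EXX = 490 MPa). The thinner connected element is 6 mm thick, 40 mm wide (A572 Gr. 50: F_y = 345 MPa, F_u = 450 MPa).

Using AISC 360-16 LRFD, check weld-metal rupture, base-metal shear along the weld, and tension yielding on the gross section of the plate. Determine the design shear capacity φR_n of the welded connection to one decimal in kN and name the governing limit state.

Weld metal: throat = 0.707×6 = 4.242 mm, L = 2×121 = 242 mm. φR_n = 0.75 × 0.6 × 490 × 4.242 × 242 = 226.4 kN.
Base metal shear (6 mm plate): yield φR_n = 1.0×0.6×345×6×242 = 300.6 kN; rupture φR_n = 0.75×0.6×450×6×242 = 294.0 kN; take 294.0 kN (rupture).
Tension yield (gross): A_g = 40×6 = 240 mm². φR_n = 0.90 × 345 × 240 = 74.5 kN.
Governing: min(226.4, 294.0, 74.5) = 74.5 kN → gross-section yield.

74.5 kN (gross-section yield governs)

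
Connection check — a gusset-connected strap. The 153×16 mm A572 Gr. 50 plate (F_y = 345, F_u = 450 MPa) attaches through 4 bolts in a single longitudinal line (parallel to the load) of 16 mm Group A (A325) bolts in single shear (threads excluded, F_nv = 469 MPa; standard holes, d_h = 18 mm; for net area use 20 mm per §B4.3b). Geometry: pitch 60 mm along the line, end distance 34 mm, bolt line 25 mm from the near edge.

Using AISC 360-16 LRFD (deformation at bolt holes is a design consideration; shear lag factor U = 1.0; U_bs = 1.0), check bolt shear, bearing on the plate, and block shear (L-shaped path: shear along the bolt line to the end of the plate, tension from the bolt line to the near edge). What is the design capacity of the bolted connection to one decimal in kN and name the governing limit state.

Bolt shear: A_b = π(16)²/4 = 201.06 mm². φR_n = 0.75 × 469 × 201.06 × 4 × 1 = 282.9 kN.
Bearing (16 mm plate, F_u = 450 MPa): end bolts L_c = 34 − 18/2 = 25, R_n = min(1.2×25×16×450, 2.4×16×16×450) = 216 kN/bolt; interior L_c = 60 − 18 = 42, R_n = 276.48 kN/bolt. φR_n = 0.75 × (1×216 + 3×276.48) = 784.1 kN.
Block shear: shear path 1×[34+3×60] = 1×214 mm, A_gv = 3424, A_nv = 1×(214 − 3.5×20)×16 = 2304 mm²; tension to near edge: (25 − 0.5×20)×16 = 240 mm². R_n = min(0.6×450×2304, 0.6×345×3424) + 1.0×450×240 = min(622.08, 708.77) + 108 = 730.08 kN. φR_n = 0.75 × 730.08 = 547.6 kN.
Governing: min(282.9, 784.1, 547.6) = 282.9 kN → bolt shear.

282.9 kN (bolt shear governs)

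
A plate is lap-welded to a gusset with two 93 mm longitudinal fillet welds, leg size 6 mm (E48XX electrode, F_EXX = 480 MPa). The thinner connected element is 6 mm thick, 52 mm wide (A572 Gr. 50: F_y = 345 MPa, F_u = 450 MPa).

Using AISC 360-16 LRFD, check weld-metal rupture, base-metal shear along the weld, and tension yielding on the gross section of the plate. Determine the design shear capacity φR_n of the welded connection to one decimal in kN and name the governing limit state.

96.9 kN (gross-section yield governs)

Weld metal: throat = 0.707×6 = 4.242 mm, L = 2×93 = 186 mm. φR_n = 0.75 × 0.6 × 480 × 4.242 × 186 = 170.4 kN.
Base metal shear (6 mm plate): yield φR_n = 1.0×0.6×345×6×186 = 231.0 kN; rupture φR_n = 0.75×0.6×450×6×186 = 226.0 kN; take 226.0 kN (rupture).
Tension yield (gross): A_g = 52×6 = 312 mm². φR_n = 0.90 × 345 × 312 = 96.9 kN.
Governing: min(170.4, 226.0, 96.9) = 96.9 kN → gross-section yield.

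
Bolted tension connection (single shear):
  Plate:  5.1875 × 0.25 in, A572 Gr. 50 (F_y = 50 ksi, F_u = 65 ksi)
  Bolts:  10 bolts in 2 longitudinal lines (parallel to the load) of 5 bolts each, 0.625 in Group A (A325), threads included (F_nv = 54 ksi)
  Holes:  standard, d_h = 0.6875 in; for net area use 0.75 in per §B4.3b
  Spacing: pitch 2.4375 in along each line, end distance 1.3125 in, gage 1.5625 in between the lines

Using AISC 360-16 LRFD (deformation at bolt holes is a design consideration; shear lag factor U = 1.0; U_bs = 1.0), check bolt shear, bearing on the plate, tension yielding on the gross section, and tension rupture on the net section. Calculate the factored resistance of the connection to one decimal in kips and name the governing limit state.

44.9 kips (net-section rupture governs)

Bolt shear: A_b = π(0.625)²/4 = 0.3068 in². φR_n = 0.75 × 54 × 0.3068 × 10 × 1 = 124.3 kips.
Bearing (0.25 in plate, F_u = 65 ksi): end bolts L_c = 1.3125 − 0.6875/2 = 0.96875, R_n = min(1.2×0.96875×0.25×65, 2.4×0.625×0.25×65) = 18.891 kips/bolt; interior L_c = 2.4375 − 0.6875 = 1.75, R_n = 24.375 kips/bolt. φR_n = 0.75 × (2×18.891 + 8×24.375) = 174.6 kips.
Tension yield (gross): A_g = 5.1875×0.25 = 1.2969 in². φR_n = 0.90 × 50 × 1.2969 = 58.4 kips.
Tension rupture (net): A_n = (5.1875 − 2×0.75)×0.25 = 0.92188 in² (U = 1.0, A_e = A_n). φR_n = 0.75 × 65 × 0.92188 = 44.9 kips.
Governing: min(124.3, 174.6, 58.4, 44.9) = 44.9 kips → net-section rupture.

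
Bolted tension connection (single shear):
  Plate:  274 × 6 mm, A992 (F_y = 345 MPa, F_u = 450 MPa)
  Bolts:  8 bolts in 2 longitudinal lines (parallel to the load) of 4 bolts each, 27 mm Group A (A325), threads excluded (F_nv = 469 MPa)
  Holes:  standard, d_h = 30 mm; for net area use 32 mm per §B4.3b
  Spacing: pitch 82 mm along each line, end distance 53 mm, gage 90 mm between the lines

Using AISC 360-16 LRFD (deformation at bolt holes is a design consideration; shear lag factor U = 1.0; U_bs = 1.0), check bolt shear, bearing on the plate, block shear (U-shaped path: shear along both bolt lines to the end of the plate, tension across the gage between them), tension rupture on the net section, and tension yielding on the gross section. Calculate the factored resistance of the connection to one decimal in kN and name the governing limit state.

425.3 kN (net-section rupture governs)

Bolt shear: A_b = π(27)²/4 = 572.56 mm². φR_n = 0.75 × 469 × 572.56 × 8 × 1 = 1611.2 kN.
Bearing (6 mm plate, F_u = 450 MPa): end bolts L_c = 53 − 30/2 = 38, R_n = min(1.2×38×6×450, 2.4×27×6×450) = 123.12 kN/bolt; interior L_c = 82 − 30 = 52, R_n = 168.48 kN/bolt. φR_n = 0.75 × (2×123.12 + 6×168.48) = 942.8 kN.
Block shear: shear path 2×[53+3×82] = 2×299 mm, A_gv = 3588, A_nv = 2×(299 − 3.5×32)×6 = 2244 mm²; tension across gage: (90 − 1×32)×6 = 348 mm². R_n = min(0.6×450×2244, 0.6×345×3588) + 1.0×450×348 = min(605.88, 742.72) + 156.6 = 762.48 kN. φR_n = 0.75 × 762.48 = 571.9 kN.
Tension rupture (net): A_n = (274 − 2×32)×6 = 1260 mm² (U = 1.0, A_e = A_n). φR_n = 0.75 × 450 × 1260 = 425.3 kN.
Tension yield (gross): A_g = 274×6 = 1644 mm². φR_n = 0.90 × 345 × 1644 = 510.5 kN.
Governing: min(1611.2, 942.8, 571.9, 425.3, 510.5) = 425.3 kN → net-section rupture.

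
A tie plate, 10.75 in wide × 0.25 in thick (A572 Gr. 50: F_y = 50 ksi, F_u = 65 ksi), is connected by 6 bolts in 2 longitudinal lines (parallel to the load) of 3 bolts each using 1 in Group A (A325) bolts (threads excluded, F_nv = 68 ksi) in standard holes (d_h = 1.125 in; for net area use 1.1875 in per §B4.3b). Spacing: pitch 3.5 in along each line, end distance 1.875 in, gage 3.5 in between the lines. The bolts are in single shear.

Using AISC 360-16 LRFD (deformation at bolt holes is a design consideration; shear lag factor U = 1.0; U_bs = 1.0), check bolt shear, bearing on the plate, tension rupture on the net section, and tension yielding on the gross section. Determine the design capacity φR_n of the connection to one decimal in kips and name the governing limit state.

102.1 kips (net-section rupture governs)

Bolt shear: A_b = π(1)²/4 = 0.7854 in². φR_n = 0.75 × 68 × 0.7854 × 6 × 1 = 240.3 kips.
Bearing (0.25 in plate, F_u = 65 ksi): end bolts L_c = 1.875 − 1.125/2 = 1.3125, R_n = min(1.2×1.3125×0.25×65, 2.4×1×0.25×65) = 25.594 kips/bolt; interior L_c = 3.5 − 1.125 = 2.375, R_n = 39 kips/bolt. φR_n = 0.75 × (2×25.594 + 4×39) = 155.4 kips.
Tension rupture (net): A_n = (10.75 − 2×1.1875)×0.25 = 2.0938 in² (U = 1.0, A_e = A_n). φR_n = 0.75 × 65 × 2.0938 = 102.1 kips.
Tension yield (gross): A_g = 10.75×0.25 = 2.6875 in². φR_n = 0.90 × 50 × 2.6875 = 120.9 kips.
Governing: min(240.3, 155.4, 102.1, 120.9) = 102.1 kips → net-section rupture.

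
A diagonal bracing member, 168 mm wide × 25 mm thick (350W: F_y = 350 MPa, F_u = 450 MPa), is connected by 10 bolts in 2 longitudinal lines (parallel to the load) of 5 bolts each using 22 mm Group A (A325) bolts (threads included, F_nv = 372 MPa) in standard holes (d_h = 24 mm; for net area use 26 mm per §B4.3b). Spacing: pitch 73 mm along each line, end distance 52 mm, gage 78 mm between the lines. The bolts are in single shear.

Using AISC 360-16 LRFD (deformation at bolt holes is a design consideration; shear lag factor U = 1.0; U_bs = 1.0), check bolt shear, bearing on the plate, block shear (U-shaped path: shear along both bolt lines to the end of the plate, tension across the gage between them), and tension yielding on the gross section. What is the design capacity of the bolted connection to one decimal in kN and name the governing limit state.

1060.6 kN (bolt shear governs)

Bolt shear: A_b = π(22)²/4 = 380.13 mm². φR_n = 0.75 × 372 × 380.13 × 10 × 1 = 1060.6 kN.
Bearing (25 mm plate, F_u = 450 MPa): end bolts L_c = 52 − 24/2 = 40, R_n = min(1.2×40×25×450, 2.4×22×25×450) = 540 kN/bolt; interior L_c = 73 − 24 = 49, R_n = 594 kN/bolt. φR_n = 0.75 × (2×540 + 8×594) = 4374.0 kN.
Block shear: shear path 2×[52+4×73] = 2×344 mm, A_gv = 17200, A_nv = 2×(344 − 4.5×26)×25 = 11350 mm²; tension across gage: (78 − 1×26)×25 = 1300 mm². R_n = min(0.6×450×11350, 0.6×350×17200) + 1.0×450×1300 = min(3064.5, 3612) + 585 = 3649.5 kN. φR_n = 0.75 × 3649.5 = 2737.1 kN.
Tension yield (gross): A_g = 168×25 = 4200 mm². φR_n = 0.90 × 350 × 4200 = 1323.0 kN.
Governing: min(1060.6, 4374.0, 2737.1, 1323.0) = 1060.6 kN → bolt shear.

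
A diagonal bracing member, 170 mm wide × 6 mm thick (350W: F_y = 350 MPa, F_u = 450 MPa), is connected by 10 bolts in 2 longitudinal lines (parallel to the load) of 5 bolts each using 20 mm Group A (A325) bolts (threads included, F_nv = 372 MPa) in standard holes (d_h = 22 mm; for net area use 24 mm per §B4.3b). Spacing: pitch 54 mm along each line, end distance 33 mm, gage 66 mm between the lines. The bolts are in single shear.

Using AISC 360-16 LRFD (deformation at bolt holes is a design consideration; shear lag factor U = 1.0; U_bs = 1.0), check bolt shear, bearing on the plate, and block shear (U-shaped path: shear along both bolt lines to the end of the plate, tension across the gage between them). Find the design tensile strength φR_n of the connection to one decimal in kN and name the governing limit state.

Bolt shear: A_b = π(20)²/4 = 314.16 mm². φR_n = 0.75 × 372 × 314.16 × 10 × 1 = 876.5 kN.
Bearing (6 mm plate, F_u = 450 MPa): end bolts L_c = 33 − 22/2 = 22, R_n = min(1.2×22×6×450, 2.4×20×6×450) = 71.28 kN/bolt; interior L_c = 54 − 22 = 32, R_n = 103.68 kN/bolt. φR_n = 0.75 × (2×71.28 + 8×103.68) = 729.0 kN.
Block shear: shear path 2×[33+4×54] = 2×249 mm, A_gv = 2988, A_nv = 2×(249 − 4.5×24)×6 = 1692 mm²; tension across gage: (66 − 1×24)×6 = 252 mm². R_n = min(0.6×450×1692, 0.6×350×2988) + 1.0×450×252 = min(456.84, 627.48) + 113.4 = 570.24 kN. φR_n = 0.75 × 570.24 = 427.7 kN.
Governing: min(876.5, 729.0, 427.7) = 427.7 kN → block shear.

427.7 kN (block shear governs)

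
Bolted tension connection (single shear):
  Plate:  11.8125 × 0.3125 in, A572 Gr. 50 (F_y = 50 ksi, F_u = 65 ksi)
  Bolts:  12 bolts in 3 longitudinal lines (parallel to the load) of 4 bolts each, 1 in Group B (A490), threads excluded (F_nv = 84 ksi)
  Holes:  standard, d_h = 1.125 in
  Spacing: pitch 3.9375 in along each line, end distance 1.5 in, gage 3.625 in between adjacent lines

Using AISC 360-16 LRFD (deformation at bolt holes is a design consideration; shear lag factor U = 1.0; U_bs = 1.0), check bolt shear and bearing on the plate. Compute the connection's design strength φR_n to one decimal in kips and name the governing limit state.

380.5 kips (bearing governs)

Bolt shear: A_b = π(1)²/4 = 0.7854 in². φR_n = 0.75 × 84 × 0.7854 × 12 × 1 = 593.8 kips.
Bearing (0.3125 in plate, F_u = 65 ksi): end bolts L_c = 1.5 − 1.125/2 = 0.9375, R_n = min(1.2×0.9375×0.3125×65, 2.4×1×0.3125×65) = 22.852 kips/bolt; interior L_c = 3.9375 − 1.125 = 2.8125, R_n = 48.75 kips/bolt. φR_n = 0.75 × (3×22.852 + 9×48.75) = 380.5 kips.
Governing: min(593.8, 380.5) = 380.5 kips → bearing.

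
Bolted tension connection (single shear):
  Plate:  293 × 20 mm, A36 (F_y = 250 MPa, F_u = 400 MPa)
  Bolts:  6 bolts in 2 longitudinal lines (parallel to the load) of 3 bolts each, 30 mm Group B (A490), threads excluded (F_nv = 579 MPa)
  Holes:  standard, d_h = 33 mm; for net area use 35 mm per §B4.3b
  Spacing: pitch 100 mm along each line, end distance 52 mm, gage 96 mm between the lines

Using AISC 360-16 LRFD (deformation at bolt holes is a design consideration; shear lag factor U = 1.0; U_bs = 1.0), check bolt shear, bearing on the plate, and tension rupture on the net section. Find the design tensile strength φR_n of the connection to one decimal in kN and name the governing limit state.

Bolt shear: A_b = π(30)²/4 = 706.86 mm². φR_n = 0.75 × 579 × 706.86 × 6 × 1 = 1841.7 kN.
Bearing (20 mm plate, F_u = 400 MPa): end bolts L_c = 52 − 33/2 = 35.5, R_n = min(1.2×35.5×20×400, 2.4×30×20×400) = 340.8 kN/bolt; interior L_c = 100 − 33 = 67, R_n = 576 kN/bolt. φR_n = 0.75 × (2×340.8 + 4×576) = 2239.2 kN.
Tension rupture (net): A_n = (293 − 2×35)×20 = 4460 mm² (U = 1.0, A_e = A_n). φR_n = 0.75 × 400 × 4460 = 1338.0 kN.
Governing: min(1841.7, 2239.2, 1338.0) = 1338.0 kN → net-section rupture.

1338.0 kN (net-section rupture governs)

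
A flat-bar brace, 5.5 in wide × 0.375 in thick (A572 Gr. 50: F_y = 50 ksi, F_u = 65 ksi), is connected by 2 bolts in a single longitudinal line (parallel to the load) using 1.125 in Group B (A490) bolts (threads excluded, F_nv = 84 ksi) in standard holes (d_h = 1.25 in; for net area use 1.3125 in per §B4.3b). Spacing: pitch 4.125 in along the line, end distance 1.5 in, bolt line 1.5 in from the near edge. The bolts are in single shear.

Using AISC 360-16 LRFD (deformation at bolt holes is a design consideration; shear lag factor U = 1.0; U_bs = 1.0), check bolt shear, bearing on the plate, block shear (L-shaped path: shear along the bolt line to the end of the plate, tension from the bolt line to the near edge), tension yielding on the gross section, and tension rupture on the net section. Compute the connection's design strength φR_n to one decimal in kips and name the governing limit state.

Bolt shear: A_b = π(1.125)²/4 = 0.99402 in². φR_n = 0.75 × 84 × 0.99402 × 2 × 1 = 125.2 kips.
Bearing (0.375 in plate, F_u = 65 ksi): end bolts L_c = 1.5 − 1.25/2 = 0.875, R_n = min(1.2×0.875×0.375×65, 2.4×1.125×0.375×65) = 25.594 kips/bolt; interior L_c = 4.125 − 1.25 = 2.875, R_n = 65.813 kips/bolt. φR_n = 0.75 × (1×25.594 + 1×65.813) = 68.6 kips.
Block shear: shear path 1×[1.5+1×4.125] = 1×5.625 in, A_gv = 2.1094, A_nv = 1×(5.625 − 1.5×1.3125)×0.375 = 1.3711 in²; tension to near edge: (1.5 − 0.5×1.3125)×0.375 = 0.31641 in². R_n = min(0.6×65×1.3711, 0.6×50×2.1094) + 1.0×65×0.31641 = min(53.473, 63.282) + 20.567 = 74.04 kips. φR_n = 0.75 × 74.04 = 55.5 kips.
Tension yield (gross): A_g = 5.5×0.375 = 2.0625 in². φR_n = 0.90 × 50 × 2.0625 = 92.8 kips.
Tension rupture (net): A_n = (5.5 − 1×1.3125)×0.375 = 1.5703 in² (U = 1.0, A_e = A_n). φR_n = 0.75 × 65 × 1.5703 = 76.6 kips.
Governing: min(125.2, 68.6, 55.5, 92.8, 76.6) = 55.5 kips → block shear.

55.5 kips (block shear governs)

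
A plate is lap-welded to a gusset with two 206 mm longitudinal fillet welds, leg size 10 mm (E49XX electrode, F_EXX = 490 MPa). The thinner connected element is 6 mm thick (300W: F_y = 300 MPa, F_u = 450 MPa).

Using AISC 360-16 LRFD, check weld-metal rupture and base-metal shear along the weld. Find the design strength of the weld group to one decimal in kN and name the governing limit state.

Weld metal: throat = 0.707×10 = 7.07 mm, L = 2×206 = 412 mm. φR_n = 0.75 × 0.6 × 490 × 7.07 × 412 = 642.3 kN.
Base metal shear (6 mm plate): yield φR_n = 1.0×0.6×300×6×412 = 445.0 kN; rupture φR_n = 0.75×0.6×450×6×412 = 500.6 kN; take 445.0 kN (yield).
Governing: min(642.3, 445.0) = 445.0 kN → base-metal shear.

445.0 kN (base-metal shear governs)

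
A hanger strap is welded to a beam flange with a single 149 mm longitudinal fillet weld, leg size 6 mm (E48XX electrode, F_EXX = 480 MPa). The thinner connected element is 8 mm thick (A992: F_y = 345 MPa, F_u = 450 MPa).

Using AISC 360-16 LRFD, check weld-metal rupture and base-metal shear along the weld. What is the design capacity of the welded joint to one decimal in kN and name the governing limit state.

136.5 kN (weld metal governs)

Weld metal: throat = 0.707×6 = 4.242 mm, L = 149 mm. φR_n = 0.75 × 0.6 × 480 × 4.242 × 149 = 136.5 kN.
Base metal shear (8 mm plate): yield φR_n = 1.0×0.6×345×8×149 = 246.7 kN; rupture φR_n = 0.75×0.6×450×8×149 = 241.4 kN; take 241.4 kN (rupture).
Governing: min(136.5, 241.4) = 136.5 kN → weld metal.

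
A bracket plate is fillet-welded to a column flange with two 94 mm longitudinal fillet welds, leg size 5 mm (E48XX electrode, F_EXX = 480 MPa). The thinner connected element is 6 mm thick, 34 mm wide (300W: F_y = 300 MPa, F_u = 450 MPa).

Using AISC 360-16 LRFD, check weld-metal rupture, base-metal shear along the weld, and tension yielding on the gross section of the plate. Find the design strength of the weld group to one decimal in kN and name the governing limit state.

Weld metal: throat = 0.707×5 = 3.535 mm, L = 2×94 = 188 mm. φR_n = 0.75 × 0.6 × 480 × 3.535 × 188 = 143.5 kN.
Base metal shear (6 mm plate): yield φR_n = 1.0×0.6×300×6×188 = 203.0 kN; rupture φR_n = 0.75×0.6×450×6×188 = 228.4 kN; take 203.0 kN (yield).
Tension yield (gross): A_g = 34×6 = 204 mm². φR_n = 0.90 × 300 × 204 = 55.1 kN.
Governing: min(143.5, 203.0, 55.1) = 55.1 kN → gross-section yield.

55.1 kN (gross-section yield governs)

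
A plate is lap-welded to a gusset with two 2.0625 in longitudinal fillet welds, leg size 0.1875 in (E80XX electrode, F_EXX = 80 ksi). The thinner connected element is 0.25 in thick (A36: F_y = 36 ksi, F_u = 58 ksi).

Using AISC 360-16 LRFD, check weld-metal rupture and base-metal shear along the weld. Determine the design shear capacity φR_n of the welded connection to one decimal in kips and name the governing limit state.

Weld metal: throat = 0.707×0.1875 = 0.13256 in, L = 2×2.0625 = 4.125 in. φR_n = 0.75 × 0.6 × 80 × 0.13256 × 4.125 = 19.7 kips.
Base metal shear (0.25 in plate): yield φR_n = 1.0×0.6×36×0.25×4.125 = 22.3 kips; rupture φR_n = 0.75×0.6×58×0.25×4.125 = 26.9 kips; take 22.3 kips (yield).
Governing: min(19.7, 22.3) = 19.7 kips → weld metal.

19.7 kips (weld metal governs)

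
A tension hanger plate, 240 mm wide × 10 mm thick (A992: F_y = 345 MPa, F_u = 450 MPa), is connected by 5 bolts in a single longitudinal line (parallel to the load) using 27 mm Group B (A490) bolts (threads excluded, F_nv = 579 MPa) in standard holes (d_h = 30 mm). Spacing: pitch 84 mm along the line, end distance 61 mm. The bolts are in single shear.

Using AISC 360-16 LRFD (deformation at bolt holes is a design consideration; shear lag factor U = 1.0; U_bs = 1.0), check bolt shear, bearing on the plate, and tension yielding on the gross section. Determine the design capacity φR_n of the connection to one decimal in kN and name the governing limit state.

Bolt shear: A_b = π(27)²/4 = 572.56 mm². φR_n = 0.75 × 579 × 572.56 × 5 × 1 = 1243.2 kN.
Bearing (10 mm plate, F_u = 450 MPa): end bolts L_c = 61 − 30/2 = 46, R_n = min(1.2×46×10×450, 2.4×27×10×450) = 248.4 kN/bolt; interior L_c = 84 − 30 = 54, R_n = 291.6 kN/bolt. φR_n = 0.75 × (1×248.4 + 4×291.6) = 1061.1 kN.
Tension yield (gross): A_g = 240×10 = 2400 mm². φR_n = 0.90 × 345 × 2400 = 745.2 kN.
Governing: min(1243.2, 1061.1, 745.2) = 745.2 kN → gross-section yield.

745.2 kN (gross-section yield governs)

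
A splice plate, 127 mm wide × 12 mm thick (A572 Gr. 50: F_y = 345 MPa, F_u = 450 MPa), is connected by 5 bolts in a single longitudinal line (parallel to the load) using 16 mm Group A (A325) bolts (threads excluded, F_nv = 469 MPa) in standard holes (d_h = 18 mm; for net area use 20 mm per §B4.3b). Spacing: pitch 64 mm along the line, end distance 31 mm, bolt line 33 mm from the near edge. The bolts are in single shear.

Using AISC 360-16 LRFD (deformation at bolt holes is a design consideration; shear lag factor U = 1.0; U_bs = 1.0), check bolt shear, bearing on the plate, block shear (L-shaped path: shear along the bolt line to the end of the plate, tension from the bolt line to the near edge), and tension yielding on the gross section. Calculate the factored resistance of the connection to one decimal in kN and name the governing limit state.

353.6 kN (bolt shear governs)

Bolt shear: A_b = π(16)²/4 = 201.06 mm². φR_n = 0.75 × 469 × 201.06 × 5 × 1 = 353.6 kN.
Bearing (12 mm plate, F_u = 450 MPa): end bolts L_c = 31 − 18/2 = 22, R_n = min(1.2×22×12×450, 2.4×16×12×450) = 142.56 kN/bolt; interior L_c = 64 − 18 = 46, R_n = 207.36 kN/bolt. φR_n = 0.75 × (1×142.56 + 4×207.36) = 729.0 kN.
Block shear: shear path 1×[31+4×64] = 1×287 mm, A_gv = 3444, A_nv = 1×(287 − 4.5×20)×12 = 2364 mm²; tension to near edge: (33 − 0.5×20)×12 = 276 mm². R_n = min(0.6×450×2364, 0.6×345×3444) + 1.0×450×276 = min(638.28, 712.91) + 124.2 = 762.48 kN. φR_n = 0.75 × 762.48 = 571.9 kN.
Tension yield (gross): A_g = 127×12 = 1524 mm². φR_n = 0.90 × 345 × 1524 = 473.2 kN.
Governing: min(353.6, 729.0, 571.9, 473.2) = 353.6 kN → bolt shear.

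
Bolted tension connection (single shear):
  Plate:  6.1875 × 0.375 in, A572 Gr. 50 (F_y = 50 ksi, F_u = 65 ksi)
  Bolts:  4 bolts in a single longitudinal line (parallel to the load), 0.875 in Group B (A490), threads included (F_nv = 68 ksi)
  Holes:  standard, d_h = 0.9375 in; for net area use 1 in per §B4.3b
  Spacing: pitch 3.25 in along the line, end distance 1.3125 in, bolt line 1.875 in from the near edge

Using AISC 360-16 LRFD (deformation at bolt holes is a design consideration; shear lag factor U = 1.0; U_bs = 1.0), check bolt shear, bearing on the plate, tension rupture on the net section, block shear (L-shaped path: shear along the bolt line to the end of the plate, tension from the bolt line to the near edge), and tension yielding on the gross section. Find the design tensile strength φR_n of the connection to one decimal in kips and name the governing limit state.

Bolt shear: A_b = π(0.875)²/4 = 0.60132 in². φR_n = 0.75 × 68 × 0.60132 × 4 × 1 = 122.7 kips.
Bearing (0.375 in plate, F_u = 65 ksi): end bolts L_c = 1.3125 − 0.9375/2 = 0.84375, R_n = min(1.2×0.84375×0.375×65, 2.4×0.875×0.375×65) = 24.68 kips/bolt; interior L_c = 3.25 − 0.9375 = 2.3125, R_n = 51.188 kips/bolt. φR_n = 0.75 × (1×24.68 + 3×51.188) = 133.7 kips.
Tension rupture (net): A_n = (6.1875 − 1×1)×0.375 = 1.9453 in² (U = 1.0, A_e = A_n). φR_n = 0.75 × 65 × 1.9453 = 94.8 kips.
Block shear: shear path 1×[1.3125+3×3.25] = 1×11.0625 in, A_gv = 4.1484, A_nv = 1×(11.0625 − 3.5×1)×0.375 = 2.8359 in²; tension to near edge: (1.875 − 0.5×1)×0.375 = 0.51563 in². R_n = min(0.6×65×2.8359, 0.6×50×4.1484) + 1.0×65×0.51563 = min(110.6, 124.45) + 33.516 = 144.12 kips. φR_n = 0.75 × 144.12 = 108.1 kips.
Tension yield (gross): A_g = 6.1875×0.375 = 2.3203 in². φR_n = 0.90 × 50 × 2.3203 = 104.4 kips.
Governing: min(122.7, 133.7, 94.8, 108.1, 104.4) = 94.8 kips → net-section rupture.

94.8 kips (net-section rupture governs)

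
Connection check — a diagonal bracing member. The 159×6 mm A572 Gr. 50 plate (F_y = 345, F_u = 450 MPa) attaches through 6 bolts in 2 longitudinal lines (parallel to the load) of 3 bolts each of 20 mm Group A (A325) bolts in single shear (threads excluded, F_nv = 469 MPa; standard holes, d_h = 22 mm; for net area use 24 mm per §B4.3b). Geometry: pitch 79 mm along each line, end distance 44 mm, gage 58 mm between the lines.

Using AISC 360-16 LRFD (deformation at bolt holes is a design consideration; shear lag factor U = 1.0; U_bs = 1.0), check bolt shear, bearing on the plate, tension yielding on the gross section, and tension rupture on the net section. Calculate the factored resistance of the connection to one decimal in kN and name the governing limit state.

Bolt shear: A_b = π(20)²/4 = 314.16 mm². φR_n = 0.75 × 469 × 314.16 × 6 × 1 = 663.0 kN.
Bearing (6 mm plate, F_u = 450 MPa): end bolts L_c = 44 − 22/2 = 33, R_n = min(1.2×33×6×450, 2.4×20×6×450) = 106.92 kN/bolt; interior L_c = 79 − 22 = 57, R_n = 129.6 kN/bolt. φR_n = 0.75 × (2×106.92 + 4×129.6) = 549.2 kN.
Tension yield (gross): A_g = 159×6 = 954 mm². φR_n = 0.90 × 345 × 954 = 296.2 kN.
Tension rupture (net): A_n = (159 − 2×24)×6 = 666 mm² (U = 1.0, A_e = A_n). φR_n = 0.75 × 450 × 666 = 224.8 kN.
Governing: min(663.0, 549.2, 296.2, 224.8) = 224.8 kN → net-section rupture.

224.8 kN (net-section rupture governs)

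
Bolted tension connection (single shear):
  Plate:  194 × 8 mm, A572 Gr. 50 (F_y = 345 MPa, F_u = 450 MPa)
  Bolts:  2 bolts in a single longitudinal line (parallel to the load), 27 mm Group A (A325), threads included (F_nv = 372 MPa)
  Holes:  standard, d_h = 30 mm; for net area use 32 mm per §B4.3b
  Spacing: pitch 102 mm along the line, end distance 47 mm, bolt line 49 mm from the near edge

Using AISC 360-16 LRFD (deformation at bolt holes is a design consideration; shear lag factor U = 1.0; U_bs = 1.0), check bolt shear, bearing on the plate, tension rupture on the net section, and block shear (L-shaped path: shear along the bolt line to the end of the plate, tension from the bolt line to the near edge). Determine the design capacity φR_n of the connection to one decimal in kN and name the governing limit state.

Bolt shear: A_b = π(27)²/4 = 572.56 mm². φR_n = 0.75 × 372 × 572.56 × 2 × 1 = 319.5 kN.
Bearing (8 mm plate, F_u = 450 MPa): end bolts L_c = 47 − 30/2 = 32, R_n = min(1.2×32×8×450, 2.4×27×8×450) = 138.24 kN/bolt; interior L_c = 102 − 30 = 72, R_n = 233.28 kN/bolt. φR_n = 0.75 × (1×138.24 + 1×233.28) = 278.6 kN.
Tension rupture (net): A_n = (194 − 1×32)×8 = 1296 mm² (U = 1.0, A_e = A_n). φR_n = 0.75 × 450 × 1296 = 437.4 kN.
Block shear: shear path 1×[47+1×102] = 1×149 mm, A_gv = 1192, A_nv = 1×(149 − 1.5×32)×8 = 808 mm²; tension to near edge: (49 − 0.5×32)×8 = 264 mm². R_n = min(0.6×450×808, 0.6×345×1192) + 1.0×450×264 = min(218.16, 246.74) + 118.8 = 336.96 kN. φR_n = 0.75 × 336.96 = 252.7 kN.
Governing: min(319.5, 278.6, 437.4, 252.7) = 252.7 kN → block shear.

252.7 kN (block shear governs)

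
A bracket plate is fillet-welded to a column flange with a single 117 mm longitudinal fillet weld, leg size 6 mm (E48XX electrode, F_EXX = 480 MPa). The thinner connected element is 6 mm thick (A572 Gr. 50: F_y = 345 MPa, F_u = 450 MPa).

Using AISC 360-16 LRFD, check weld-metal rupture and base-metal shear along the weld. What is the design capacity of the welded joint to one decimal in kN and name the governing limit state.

107.2 kN (weld metal governs)

Weld metal: throat = 0.707×6 = 4.242 mm, L = 117 mm. φR_n = 0.75 × 0.6 × 480 × 4.242 × 117 = 107.2 kN.
Base metal shear (6 mm plate): yield φR_n = 1.0×0.6×345×6×117 = 145.3 kN; rupture φR_n = 0.75×0.6×450×6×117 = 142.2 kN; take 142.2 kN (rupture).
Governing: min(107.2, 142.2) = 107.2 kN → weld metal.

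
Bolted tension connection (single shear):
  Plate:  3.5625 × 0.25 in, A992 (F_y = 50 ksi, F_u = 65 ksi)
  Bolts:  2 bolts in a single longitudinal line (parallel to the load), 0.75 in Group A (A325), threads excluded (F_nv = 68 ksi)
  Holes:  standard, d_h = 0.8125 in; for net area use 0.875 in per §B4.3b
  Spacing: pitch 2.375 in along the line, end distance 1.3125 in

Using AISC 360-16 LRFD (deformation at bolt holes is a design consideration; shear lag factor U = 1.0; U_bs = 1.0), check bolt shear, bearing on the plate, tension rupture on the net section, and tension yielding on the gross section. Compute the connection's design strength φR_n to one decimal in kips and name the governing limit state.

Bolt shear: A_b = π(0.75)²/4 = 0.44179 in². φR_n = 0.75 × 68 × 0.44179 × 2 × 1 = 45.1 kips.
Bearing (0.25 in plate, F_u = 65 ksi): end bolts L_c = 1.3125 − 0.8125/2 = 0.90625, R_n = min(1.2×0.90625×0.25×65, 2.4×0.75×0.25×65) = 17.672 kips/bolt; interior L_c = 2.375 − 0.8125 = 1.5625, R_n = 29.25 kips/bolt. φR_n = 0.75 × (1×17.672 + 1×29.25) = 35.2 kips.
Tension rupture (net): A_n = (3.5625 − 1×0.875)×0.25 = 0.67188 in² (U = 1.0, A_e = A_n). φR_n = 0.75 × 65 × 0.67188 = 32.8 kips.
Tension yield (gross): A_g = 3.5625×0.25 = 0.89063 in². φR_n = 0.90 × 50 × 0.89063 = 40.1 kips.
Governing: min(45.1, 35.2, 32.8, 40.1) = 32.8 kips → net-section rupture.

32.8 kips (net-section rupture governs)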